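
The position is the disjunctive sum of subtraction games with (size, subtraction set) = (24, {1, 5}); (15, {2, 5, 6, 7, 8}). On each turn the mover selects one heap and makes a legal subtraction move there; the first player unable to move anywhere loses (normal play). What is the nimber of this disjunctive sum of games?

Heap A, S = {1, 5}:
G(0) = 0
G(1) = mex{0} = 1
G(2) = mex{1} = 0
G(3) = mex{0} = 1
G(4) = mex{1} = 0
G(5) = mex{0,0} = 1
G(6) = mex{1,1} = 0
G(7) = mex{0,0} = 1
G(8) = mex{1,1} = 0
G(9) = mex{0,0} = 1
G(10) = mex{1,1} = 0
G(11) = mex{0,0} = 1
G(12) = mex{1,1} = 0
G(13) = mex{0,0} = 1
G(14) = mex{1,1} = 0
G(15) = mex{0,0} = 1
G(16) = mex{1,1} = 0
G(17) = mex{0,0} = 1
G(18) = mex{1,1} = 0
G(19) = mex{0,0} = 1
G(20) = mex{1,1} = 0
G(21) = mex{0,0} = 1
G(22) = mex{1,1} = 0
G(23) = mex{0,0} = 1
G(24) = mex{1,1} = 0
G_A(24) = 0.
Heap B, S = {2, 5, 6, 7, 8}:
G(0) = 0
G(1) = mex{} = 0
G(2) = mex{0} = 1
G(3) = mex{0} = 1
G(4) = mex{1} = 0
G(5) = mex{1,0} = 2
G(6) = mex{0,0,0} = 1
G(7) = mex{2,1,0,0} = 3
G(8) = mex{1,1,1,0,0} = 2
G(9) = mex{3,0,1,1,0} = 2
G(10) = mex{2,2,0,1,1} = 3
G(11) = mex{2,1,2,0,1} = 3
G(12) = mex{3,3,1,2,0} = 4
G(13) = mex{3,2,3,1,2} = 0
G(14) = mex{4,2,2,3,1} = 0
G(15) = mex{0,3,2,2,3} = 1
G_B(15) = 1.
Combined Grundy value = 0 ⊕ 1 = 1.

1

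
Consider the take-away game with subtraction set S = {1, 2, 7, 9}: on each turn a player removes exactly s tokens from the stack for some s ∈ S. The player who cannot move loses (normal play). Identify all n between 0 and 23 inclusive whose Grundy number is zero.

n :  0  1  2  3  4  5  6  7  8  9 10 11 12 13 14 15 16 17 18 19 20 21 22 23
G :  0  1  2  0  1  2  0  1  2  3  4  0  1  2  0  1  2  0  1  2  3  4  0  1
P-positions are exactly the n with G(n) = 0.

0, 3, 6, 11, 14, 17, 22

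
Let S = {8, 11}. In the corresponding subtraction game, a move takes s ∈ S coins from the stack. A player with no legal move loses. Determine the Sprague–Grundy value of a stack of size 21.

0

G(0) = 0
G(1) = mex{} = 0
G(2) = mex{} = 0
G(3) = mex{} = 0
G(4) = mex{} = 0
G(5) = mex{} = 0
G(6) = mex{} = 0
G(7) = mex{} = 0
G(8) = mex{0} = 1
G(9) = mex{0} = 1
G(10) = mex{0} = 1
G(11) = mex{0,0} = 1
G(12) = mex{0,0} = 1
G(13) = mex{0,0} = 1
G(14) = mex{0,0} = 1
G(15) = mex{0,0} = 1
G(16) = mex{1,0} = 2
G(17) = mex{1,0} = 2
G(18) = mex{1,0} = 2
G(19) = mex{1,1} = 0
G(20) = mex{1,1} = 0
G(21) = mex{1,1} = 0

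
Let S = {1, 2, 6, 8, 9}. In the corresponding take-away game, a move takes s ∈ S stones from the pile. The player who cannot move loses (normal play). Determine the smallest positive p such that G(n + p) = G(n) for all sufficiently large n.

7

n :  0  1  2  3  4  5  6  7  8  9 10 11 12 13 14 15 16 17
G :  0  1  2  0  1  2  3  0  1  2  0  1  2  3  0  1  2  0
G(n+7) = G(n) holds for n = 0,…,8 (a full window of length max(S) = 9), so the sequence is purely periodic with period 7.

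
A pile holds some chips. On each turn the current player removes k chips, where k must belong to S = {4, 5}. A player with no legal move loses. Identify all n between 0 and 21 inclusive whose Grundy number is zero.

0, 1, 2, 3, 9, 10, 11, 12, 18, 19, 20, 21

n :  0  1  2  3  4  5  6  7  8  9 10 11 12 13 14 15 16 17 18 19 20 21
G :  0  0  0  0  1  1  1  1  2  0  0  0  0  1  1  1  1  2  0  0  0  0
P-positions are exactly the n with G(n) = 0.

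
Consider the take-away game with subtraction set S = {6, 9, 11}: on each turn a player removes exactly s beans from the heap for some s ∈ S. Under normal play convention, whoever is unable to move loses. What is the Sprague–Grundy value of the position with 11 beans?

n :  0  1  2  3  4  5  6  7  8  9 10 11
G :  0  0  0  0  0  0  1  1  1  1  1  1

1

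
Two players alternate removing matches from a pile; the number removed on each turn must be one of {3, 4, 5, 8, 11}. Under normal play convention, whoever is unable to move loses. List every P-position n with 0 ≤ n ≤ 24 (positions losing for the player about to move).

0, 1, 2, 14, 15, 16

n :  0  1  2  3  4  5  6  7  8  9 10 11 12 13 14 15 16 17 18 19 20 21 22 23 24
G :  0  0  0  1  1  1  2  2  2  3  3  3  4  4  0  0  0  1  1  1  2  2  2  3  3
P-positions are exactly the n with G(n) = 0.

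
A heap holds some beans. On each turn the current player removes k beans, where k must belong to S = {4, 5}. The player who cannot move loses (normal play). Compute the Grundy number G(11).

0

n :  0  1  2  3  4  5  6  7  8  9 10 11
G :  0  0  0  0  1  1  1  1  2  0  0  0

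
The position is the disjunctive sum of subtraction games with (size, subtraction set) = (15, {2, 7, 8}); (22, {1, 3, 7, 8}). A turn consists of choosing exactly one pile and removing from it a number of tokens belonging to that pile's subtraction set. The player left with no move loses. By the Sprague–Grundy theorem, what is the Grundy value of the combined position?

Pile A, S = {2, 7, 8}:
G(0) = 0
G(1) = mex{} = 0
G(2) = mex{0} = 1
G(3) = mex{0} = 1
G(4) = mex{1} = 0
G(5) = mex{1} = 0
G(6) = mex{0} = 1
G(7) = mex{0,0} = 1
G(8) = mex{1,0,0} = 2
G(9) = mex{1,1,0} = 2
G(10) = mex{2,1,1} = 0
G(11) = mex{2,0,1} = 3
G(12) = mex{0,0,0} = 1
G(13) = mex{3,1,0} = 2
G(14) = mex{1,1,1} = 0
G(15) = mex{2,2,1} = 0
G_A(15) = 0.
Pile B, S = {1, 3, 7, 8}:
G(0) = 0
G(1) = mex{0} = 1
G(2) = mex{1} = 0
G(3) = mex{0,0} = 1
G(4) = mex{1,1} = 0
G(5) = mex{0,0} = 1
G(6) = mex{1,1} = 0
G(7) = mex{0,0,0} = 1
G(8) = mex{1,1,1,0} = 2
G(9) = mex{2,0,0,1} = 3
G(10) = mex{3,1,1,0} = 2
G(11) = mex{2,2,0,1} = 3
G(12) = mex{3,3,1,0} = 2
G(13) = mex{2,2,0,1} = 3
G(14) = mex{3,3,1,0} = 2
G(15) = mex{2,2,2,1} = 0
G(16) = mex{0,3,3,2} = 1
G(17) = mex{1,2,2,3} = 0
G(18) = mex{0,0,3,2} = 1
G(19) = mex{1,1,2,3} = 0
G(20) = mex{0,0,3,2} = 1
G(21) = mex{1,1,2,3} = 0
G(22) = mex{0,0,0,2} = 1
G_B(22) = 1.
Combined Grundy value = 0 ⊕ 1 = 1.

1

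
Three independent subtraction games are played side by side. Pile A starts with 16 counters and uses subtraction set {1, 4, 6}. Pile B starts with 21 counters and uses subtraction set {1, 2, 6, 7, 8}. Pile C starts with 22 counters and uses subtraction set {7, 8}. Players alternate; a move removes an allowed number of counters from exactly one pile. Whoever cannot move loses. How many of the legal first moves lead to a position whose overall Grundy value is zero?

Pile A, S = {1, 4, 6}:
n :  0  1  2  3  4  5  6  7  8  9 10 11 12 13 14 15 16
G :  0  1  0  1  2  0  1  0  1  2  0  1  0  1  2  0  1
G_A(16) = 1.
Pile B, S = {1, 2, 6, 7, 8}:
G(0) = 0
G(1) = mex{0} = 1
G(2) = mex{1,0} = 2
G(3) = mex{2,1} = 0
G(4) = mex{0,2} = 1
G(5) = mex{1,0} = 2
G(6) = mex{2,1,0} = 3
G(7) = mex{3,2,1,0} = 4
G(8) = mex{4,3,2,1,0} = 5
G(9) = mex{5,4,0,2,1} = 3
G(10) = mex{3,5,1,0,2} = 4
G(11) = mex{4,3,2,1,0} = 5
G(12) = mex{5,4,3,2,1} = 0
G(13) = mex{0,5,4,3,2} = 1
G(14) = mex{1,0,5,4,3} = 2
G(15) = mex{2,1,3,5,4} = 0
G(16) = mex{0,2,4,3,5} = 1
G(17) = mex{1,0,5,4,3} = 2
G(18) = mex{2,1,0,5,4} = 3
G(19) = mex{3,2,1,0,5} = 4
G(20) = mex{4,3,2,1,0} = 5
G(21) = mex{5,4,0,2,1} = 3
G_B(21) = 3.
Pile C, S = {7, 8}:
n :  0  1  2  3  4  5  6  7  8  9 10 11 12 13 14 15 16 17 18 19 20 21 22
G :  0  0  0  0  0  0  0  1  1  1  1  1  1  1  2  0  0  0  0  0  0  0  1
G_C(22) = 1.
Combined Grundy value = 1 ⊕ 3 ⊕ 1 = 3.
A winning move leaves total XOR = 0, i.e. changes one component's Grundy value g to g ⊕ X where X is the current total.
Pile A: need g' = 1⊕3 = 2. Options: 16−1→G=0, 16−4→G=0, 16−6→G=0. Hits: 0.
Pile B: need g' = 3⊕3 = 0. Options: 21−1→G=5, 21−2→G=4, 21−6→G=0, 21−7→G=2, 21−8→G=1. Hits: 1.
Pile C: need g' = 1⊕3 = 2. Options: 22−7→G=0, 22−8→G=2. Hits: 1.

2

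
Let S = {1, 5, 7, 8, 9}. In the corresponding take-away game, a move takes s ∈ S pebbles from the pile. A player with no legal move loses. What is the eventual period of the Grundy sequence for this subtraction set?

16

n :  0  1  2  3  4  5  6  7  8  9 10 11 12 13 14 15 16 17 18 19 20 21 22 23 24 25 26 27 28 29 30 31 32 33
G :  0  1  0  1  0  1  0  1  2  3  2  3  2  3  2  3  0  1  0  1  0  1  0  1  2  3  2  3  2  3  2  3  0  1
G(n+16) = G(n) holds for n = 0,…,8 (a full window of length max(S) = 9), so the sequence is purely periodic with period 16.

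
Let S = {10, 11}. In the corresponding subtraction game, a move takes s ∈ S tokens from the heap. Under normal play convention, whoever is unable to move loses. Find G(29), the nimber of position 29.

G(0) = 0
G(1) = mex{} = 0
G(2) = mex{} = 0
G(3) = mex{} = 0
G(4) = mex{} = 0
G(5) = mex{} = 0
G(6) = mex{} = 0
G(7) = mex{} = 0
G(8) = mex{} = 0
G(9) = mex{} = 0
G(10) = mex{0} = 1
G(11) = mex{0,0} = 1
G(12) = mex{0,0} = 1
G(13) = mex{0,0} = 1
G(14) = mex{0,0} = 1
G(15) = mex{0,0} = 1
G(16) = mex{0,0} = 1
G(17) = mex{0,0} = 1
G(18) = mex{0,0} = 1
G(19) = mex{0,0} = 1
G(20) = mex{1,0} = 2
G(21) = mex{1,1} = 0
G(22) = mex{1,1} = 0
G(23) = mex{1,1} = 0
G(24) = mex{1,1} = 0
G(25) = mex{1,1} = 0
G(26) = mex{1,1} = 0
G(27) = mex{1,1} = 0
G(28) = mex{1,1} = 0
G(29) = mex{1,1} = 0

0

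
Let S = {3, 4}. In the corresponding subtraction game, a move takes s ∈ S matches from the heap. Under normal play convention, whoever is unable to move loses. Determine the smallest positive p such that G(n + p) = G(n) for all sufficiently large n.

n :  0  1  2  3  4  5  6  7  8  9 10 11 12 13 14 15
G :  0  0  0  1  1  1  2  0  0  0  1  1  1  2  0  0
G(n+7) = G(n) holds for n = 0,…,3 (a full window of length max(S) = 4), so the sequence is purely periodic with period 7.

7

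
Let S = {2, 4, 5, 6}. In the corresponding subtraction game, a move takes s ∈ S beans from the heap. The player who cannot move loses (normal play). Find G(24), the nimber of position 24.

0

n :  0  1  2  3  4  5  6  7  8  9 10 11 12 13 14 15 16 17 18 19 20 21 22 23 24
G :  0  0  1  1  2  2  3  3  0  0  1  1  2  2  3  3  0  0  1  1  2  2  3  3  0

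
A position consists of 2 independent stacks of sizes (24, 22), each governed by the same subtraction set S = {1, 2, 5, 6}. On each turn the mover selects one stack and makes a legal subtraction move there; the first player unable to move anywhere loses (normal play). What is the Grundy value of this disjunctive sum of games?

1

All stacks use S = {1, 2, 5, 6}:
G(0) = 0
G(1) = mex{0} = 1
G(2) = mex{1,0} = 2
G(3) = mex{2,1} = 0
G(4) = mex{0,2} = 1
G(5) = mex{1,0,0} = 2
G(6) = mex{2,1,1,0} = 3
G(7) = mex{3,2,2,1} = 0
G(8) = mex{0,3,0,2} = 1
G(9) = mex{1,0,1,0} = 2
G(10) = mex{2,1,2,1} = 0
G(11) = mex{0,2,3,2} = 1
G(12) = mex{1,0,0,3} = 2
G(13) = mex{2,1,1,0} = 3
G(14) = mex{3,2,2,1} = 0
G(15) = mex{0,3,0,2} = 1
G(16) = mex{1,0,1,0} = 2
G(17) = mex{2,1,2,1} = 0
G(18) = mex{0,2,3,2} = 1
G(19) = mex{1,0,0,3} = 2
G(20) = mex{2,1,1,0} = 3
G(21) = mex{3,2,2,1} = 0
G(22) = mex{0,3,0,2} = 1
G(23) = mex{1,0,1,0} = 2
G(24) = mex{2,1,2,1} = 0
Stack A: G(24) = 0.
Stack B: G(22) = 1.
Combined Grundy value = 0 ⊕ 1 = 1.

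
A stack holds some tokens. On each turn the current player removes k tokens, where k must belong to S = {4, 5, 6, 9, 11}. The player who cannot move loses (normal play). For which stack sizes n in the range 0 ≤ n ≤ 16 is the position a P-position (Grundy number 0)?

G(0) = 0
G(1) = mex{} = 0
G(2) = mex{} = 0
G(3) = mex{} = 0
G(4) = mex{0} = 1
G(5) = mex{0,0} = 1
G(6) = mex{0,0,0} = 1
G(7) = mex{0,0,0} = 1
G(8) = mex{1,0,0} = 2
G(9) = mex{1,1,0,0} = 2
G(10) = mex{1,1,1,0} = 2
G(11) = mex{1,1,1,0,0} = 2
G(12) = mex{2,1,1,0,0} = 3
G(13) = mex{2,2,1,1,0} = 3
G(14) = mex{2,2,2,1,0} = 3
G(15) = mex{2,2,2,1,1} = 0
G(16) = mex{3,2,2,1,1} = 0
P-positions are exactly the n with G(n) = 0.

0, 1, 2, 3, 15, 16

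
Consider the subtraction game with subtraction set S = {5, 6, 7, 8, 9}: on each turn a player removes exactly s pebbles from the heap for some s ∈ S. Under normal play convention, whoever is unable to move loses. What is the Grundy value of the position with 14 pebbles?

0

n :  0  1  2  3  4  5  6  7  8  9 10 11 12 13 14
G :  0  0  0  0  0  1  1  1  1  1  2  2  2  2  0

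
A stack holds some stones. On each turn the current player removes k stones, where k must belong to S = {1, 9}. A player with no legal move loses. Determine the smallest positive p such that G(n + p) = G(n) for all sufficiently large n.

G(0) = 0
G(1) = mex{0} = 1
G(2) = mex{1} = 0
G(3) = mex{0} = 1
G(4) = mex{1} = 0
G(5) = mex{0} = 1
G(6) = mex{1} = 0
G(7) = mex{0} = 1
G(8) = mex{1} = 0
G(9) = mex{0,0} = 1
G(10) = mex{1,1} = 0
G(11) = mex{0,0} = 1
G(12) = mex{1,1} = 0
G(13) = mex{0,0} = 1
G(14) = mex{1,1} = 0
G(n+2) = G(n) holds for n = 0,…,8 (a full window of length max(S) = 9), so the sequence is purely periodic with period 2.

2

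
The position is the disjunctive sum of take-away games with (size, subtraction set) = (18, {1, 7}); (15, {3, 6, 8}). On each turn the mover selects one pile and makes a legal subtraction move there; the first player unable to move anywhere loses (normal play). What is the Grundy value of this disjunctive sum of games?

1

Pile A, S = {1, 7}:
n :  0  1  2  3  4  5  6  7  8  9 10 11 12 13 14 15 16 17 18
G :  0  1  0  1  0  1  0  1  0  1  0  1  0  1  0  1  0  1  0
G_A(18) = 0.
Pile B, S = {3, 6, 8}:
G(0) = 0
G(1) = mex{} = 0
G(2) = mex{} = 0
G(3) = mex{0} = 1
G(4) = mex{0} = 1
G(5) = mex{0} = 1
G(6) = mex{1,0} = 2
G(7) = mex{1,0} = 2
G(8) = mex{1,0,0} = 2
G(9) = mex{2,1,0} = 3
G(10) = mex{2,1,0} = 3
G(11) = mex{2,1,1} = 0
G(12) = mex{3,2,1} = 0
G(13) = mex{3,2,1} = 0
G(14) = mex{0,2,2} = 1
G(15) = mex{0,3,2} = 1
G_B(15) = 1.
Combined Grundy value = 0 ⊕ 1 = 1.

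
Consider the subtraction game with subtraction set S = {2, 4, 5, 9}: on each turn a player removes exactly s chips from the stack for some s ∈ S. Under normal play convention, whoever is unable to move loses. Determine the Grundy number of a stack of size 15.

G(0) = 0
G(1) = mex{} = 0
G(2) = mex{0} = 1
G(3) = mex{0} = 1
G(4) = mex{1,0} = 2
G(5) = mex{1,0,0} = 2
G(6) = mex{2,1,0} = 3
G(7) = mex{2,1,1} = 0
G(8) = mex{3,2,1} = 0
G(9) = mex{0,2,2,0} = 1
G(10) = mex{0,3,2,0} = 1
G(11) = mex{1,0,3,1} = 2
G(12) = mex{1,0,0,1} = 2
G(13) = mex{2,1,0,2} = 3
G(14) = mex{2,1,1,2} = 0
G(15) = mex{3,2,1,3} = 0

0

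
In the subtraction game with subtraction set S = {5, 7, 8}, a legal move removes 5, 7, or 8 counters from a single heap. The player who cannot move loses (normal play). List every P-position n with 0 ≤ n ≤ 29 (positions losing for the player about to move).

0, 1, 2, 3, 4, 13, 14, 15, 16, 17, 26, 27, 28, 29

n :  0  1  2  3  4  5  6  7  8  9 10 11 12 13 14 15 16 17 18 19 20 21 22 23 24 25 26 27 28 29
G :  0  0  0  0  0  1  1  1  1  1  2  2  2  0  0  0  0  0  1  1  1  1  1  2  2  2  0  0  0  0
P-positions are exactly the n with G(n) = 0.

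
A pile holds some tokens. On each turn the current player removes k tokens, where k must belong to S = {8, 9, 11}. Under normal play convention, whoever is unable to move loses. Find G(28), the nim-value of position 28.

1

n :  0  1  2  3  4  5  6  7  8  9 10 11 12 13 14 15 16 17 18 19 20 21 22 23 24 25 26 27 28
G :  0  0  0  0  0  0  0  0  1  1  1  1  1  1  1  1  2  2  2  0  0  0  0  0  0  0  0  1  1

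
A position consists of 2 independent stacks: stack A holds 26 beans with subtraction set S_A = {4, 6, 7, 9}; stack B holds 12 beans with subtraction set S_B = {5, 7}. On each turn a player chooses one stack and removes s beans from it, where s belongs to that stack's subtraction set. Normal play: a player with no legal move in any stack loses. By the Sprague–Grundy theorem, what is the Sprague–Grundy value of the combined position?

0

Stack A, S = {4, 6, 7, 9}:
G(0) = 0
G(1) = mex{} = 0
G(2) = mex{} = 0
G(3) = mex{} = 0
G(4) = mex{0} = 1
G(5) = mex{0} = 1
G(6) = mex{0,0} = 1
G(7) = mex{0,0,0} = 1
G(8) = mex{1,0,0} = 2
G(9) = mex{1,0,0,0} = 2
G(10) = mex{1,1,0,0} = 2
G(11) = mex{1,1,1,0} = 2
G(12) = mex{2,1,1,0} = 3
G(13) = mex{2,1,1,1} = 0
G(14) = mex{2,2,1,1} = 0
G(15) = mex{2,2,2,1} = 0
G(16) = mex{3,2,2,1} = 0
G(17) = mex{0,2,2,2} = 1
G(18) = mex{0,3,2,2} = 1
G(19) = mex{0,0,3,2} = 1
G(20) = mex{0,0,0,2} = 1
G(21) = mex{1,0,0,3} = 2
G(22) = mex{1,0,0,0} = 2
G(23) = mex{1,1,0,0} = 2
G(24) = mex{1,1,1,0} = 2
G(25) = mex{2,1,1,0} = 3
G(26) = mex{2,1,1,1} = 0
G_A(26) = 0.
Stack B, S = {5, 7}:
G(0) = 0
G(1) = mex{} = 0
G(2) = mex{} = 0
G(3) = mex{} = 0
G(4) = mex{} = 0
G(5) = mex{0} = 1
G(6) = mex{0} = 1
G(7) = mex{0,0} = 1
G(8) = mex{0,0} = 1
G(9) = mex{0,0} = 1
G(10) = mex{1,0} = 2
G(11) = mex{1,0} = 2
G(12) = mex{1,1} = 0
G_B(12) = 0.
Combined Grundy value = 0 ⊕ 0 = 0.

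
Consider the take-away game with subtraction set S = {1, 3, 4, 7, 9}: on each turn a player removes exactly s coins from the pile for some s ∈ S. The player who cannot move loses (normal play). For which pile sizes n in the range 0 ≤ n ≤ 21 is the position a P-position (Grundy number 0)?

G(0) = 0
G(1) = mex{0} = 1
G(2) = mex{1} = 0
G(3) = mex{0,0} = 1
G(4) = mex{1,1,0} = 2
G(5) = mex{2,0,1} = 3
G(6) = mex{3,1,0} = 2
G(7) = mex{2,2,1,0} = 3
G(8) = mex{3,3,2,1} = 0
G(9) = mex{0,2,3,0,0} = 1
G(10) = mex{1,3,2,1,1} = 0
G(11) = mex{0,0,3,2,0} = 1
G(12) = mex{1,1,0,3,1} = 2
G(13) = mex{2,0,1,2,2} = 3
G(14) = mex{3,1,0,3,3} = 2
G(15) = mex{2,2,1,0,2} = 3
G(16) = mex{3,3,2,1,3} = 0
G(17) = mex{0,2,3,0,0} = 1
G(18) = mex{1,3,2,1,1} = 0
G(19) = mex{0,0,3,2,0} = 1
G(20) = mex{1,1,0,3,1} = 2
G(21) = mex{2,0,1,2,2} = 3
P-positions are exactly the n with G(n) = 0.

0, 2, 8, 10, 16, 18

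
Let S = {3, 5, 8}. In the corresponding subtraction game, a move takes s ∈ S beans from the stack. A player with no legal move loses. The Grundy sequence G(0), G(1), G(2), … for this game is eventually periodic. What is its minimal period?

n :  0  1  2  3  4  5  6  7  8  9 10 11 12 13 14 15 16 17 18 19 20 21 22 23
G :  0  0  0  1  1  1  2  2  2  3  3  0  0  0  1  1  1  2  2  2  3  3  0  0
G(n+11) = G(n) holds for n = 0,…,7 (a full window of length max(S) = 8), so the sequence is purely periodic with period 11.

11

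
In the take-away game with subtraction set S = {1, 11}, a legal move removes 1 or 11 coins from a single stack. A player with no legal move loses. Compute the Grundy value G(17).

G(0) = 0
G(1) = mex{0} = 1
G(2) = mex{1} = 0
G(3) = mex{0} = 1
G(4) = mex{1} = 0
G(5) = mex{0} = 1
G(6) = mex{1} = 0
G(7) = mex{0} = 1
G(8) = mex{1} = 0
G(9) = mex{0} = 1
G(10) = mex{1} = 0
G(11) = mex{0,0} = 1
G(12) = mex{1,1} = 0
G(13) = mex{0,0} = 1
G(14) = mex{1,1} = 0
G(15) = mex{0,0} = 1
G(16) = mex{1,1} = 0
G(17) = mex{0,0} = 1

1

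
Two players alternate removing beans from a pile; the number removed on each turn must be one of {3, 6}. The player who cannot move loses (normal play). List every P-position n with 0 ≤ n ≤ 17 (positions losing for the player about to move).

0, 1, 2, 9, 10, 11

G(0) = 0
G(1) = mex{} = 0
G(2) = mex{} = 0
G(3) = mex{0} = 1
G(4) = mex{0} = 1
G(5) = mex{0} = 1
G(6) = mex{1,0} = 2
G(7) = mex{1,0} = 2
G(8) = mex{1,0} = 2
G(9) = mex{2,1} = 0
G(10) = mex{2,1} = 0
G(11) = mex{2,1} = 0
G(12) = mex{0,2} = 1
G(13) = mex{0,2} = 1
G(14) = mex{0,2} = 1
G(15) = mex{1,0} = 2
G(16) = mex{1,0} = 2
G(17) = mex{1,0} = 2
P-positions are exactly the n with G(n) = 0.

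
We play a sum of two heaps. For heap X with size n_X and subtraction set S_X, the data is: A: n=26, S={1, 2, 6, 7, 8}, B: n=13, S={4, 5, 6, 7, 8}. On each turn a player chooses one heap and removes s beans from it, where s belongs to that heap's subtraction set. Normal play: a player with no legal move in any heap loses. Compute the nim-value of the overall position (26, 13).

Heap A, S = {1, 2, 6, 7, 8}:
n :  0  1  2  3  4  5  6  7  8  9 10 11 12 13 14 15 16 17 18 19 20 21 22 23 24 25 26
G :  0  1  2  0  1  2  3  4  5  3  4  5  0  1  2  0  1  2  3  4  5  3  4  5  0  1  2
G_A(26) = 2.
Heap B, S = {4, 5, 6, 7, 8}:
n :  0  1  2  3  4  5  6  7  8  9 10 11 12 13
G :  0  0  0  0  1  1  1  1  2  2  2  2  0  0
G_B(13) = 0.
Combined Grundy value = 2 ⊕ 0 = 2.

2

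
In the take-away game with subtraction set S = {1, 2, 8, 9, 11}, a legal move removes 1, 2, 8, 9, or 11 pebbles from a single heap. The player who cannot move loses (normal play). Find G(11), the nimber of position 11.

1

n :  0  1  2  3  4  5  6  7  8  9 10 11
G :  0  1  2  0  1  2  0  1  2  3  0  1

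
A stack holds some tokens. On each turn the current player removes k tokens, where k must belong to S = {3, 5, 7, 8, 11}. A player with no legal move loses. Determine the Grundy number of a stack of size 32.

1

n :  0  1  2  3  4  5  6  7  8  9 10 11 12 13 14 15 16 17 18 19 20 21 22 23 24 25 26 27 28 29 30 31 32
G :  0  0  0  1  1  1  2  2  2  3  3  3  4  4  0  0  0  1  1  1  2  2  2  3  3  3  4  4  0  0  0  1  1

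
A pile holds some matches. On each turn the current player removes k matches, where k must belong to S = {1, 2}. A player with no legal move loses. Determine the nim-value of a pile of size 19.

1

G(0) = 0
G(1) = mex{0} = 1
G(2) = mex{1,0} = 2
G(3) = mex{2,1} = 0
G(4) = mex{0,2} = 1
G(5) = mex{1,0} = 2
G(6) = mex{2,1} = 0
G(7) = mex{0,2} = 1
G(8) = mex{1,0} = 2
G(9) = mex{2,1} = 0
G(10) = mex{0,2} = 1
G(11) = mex{1,0} = 2
G(12) = mex{2,1} = 0
G(13) = mex{0,2} = 1
G(14) = mex{1,0} = 2
G(15) = mex{2,1} = 0
G(16) = mex{0,2} = 1
G(17) = mex{1,0} = 2
G(18) = mex{2,1} = 0
G(19) = mex{0,2} = 1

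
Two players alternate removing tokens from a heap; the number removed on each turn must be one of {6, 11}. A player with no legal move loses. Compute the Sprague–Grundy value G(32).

2

G(0) = 0
G(1) = mex{} = 0
G(2) = mex{} = 0
G(3) = mex{} = 0
G(4) = mex{} = 0
G(5) = mex{} = 0
G(6) = mex{0} = 1
G(7) = mex{0} = 1
G(8) = mex{0} = 1
G(9) = mex{0} = 1
G(10) = mex{0} = 1
G(11) = mex{0,0} = 1
G(12) = mex{1,0} = 2
G(13) = mex{1,0} = 2
G(14) = mex{1,0} = 2
G(15) = mex{1,0} = 2
G(16) = mex{1,0} = 2
G(17) = mex{1,1} = 0
G(18) = mex{2,1} = 0
G(19) = mex{2,1} = 0
G(20) = mex{2,1} = 0
G(21) = mex{2,1} = 0
G(22) = mex{2,1} = 0
G(23) = mex{0,2} = 1
G(24) = mex{0,2} = 1
G(25) = mex{0,2} = 1
G(26) = mex{0,2} = 1
G(27) = mex{0,2} = 1
G(28) = mex{0,0} = 1
G(29) = mex{1,0} = 2
G(30) = mex{1,0} = 2
G(31) = mex{1,0} = 2
G(32) = mex{1,0} = 2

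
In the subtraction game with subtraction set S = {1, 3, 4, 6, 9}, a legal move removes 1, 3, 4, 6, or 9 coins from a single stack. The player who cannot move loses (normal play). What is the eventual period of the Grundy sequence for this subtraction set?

12

G(0) = 0
G(1) = mex{0} = 1
G(2) = mex{1} = 0
G(3) = mex{0,0} = 1
G(4) = mex{1,1,0} = 2
G(5) = mex{2,0,1} = 3
G(6) = mex{3,1,0,0} = 2
G(7) = mex{2,2,1,1} = 0
G(8) = mex{0,3,2,0} = 1
G(9) = mex{1,2,3,1,0} = 4
G(10) = mex{4,0,2,2,1} = 3
G(11) = mex{3,1,0,3,0} = 2
G(12) = mex{2,4,1,2,1} = 0
G(13) = mex{0,3,4,0,2} = 1
G(14) = mex{1,2,3,1,3} = 0
G(15) = mex{0,0,2,4,2} = 1
G(16) = mex{1,1,0,3,0} = 2
G(17) = mex{2,0,1,2,1} = 3
G(18) = mex{3,1,0,0,4} = 2
G(19) = mex{2,2,1,1,3} = 0
G(20) = mex{0,3,2,0,2} = 1
G(21) = mex{1,2,3,1,0} = 4
G(22) = mex{4,0,2,2,1} = 3
G(23) = mex{3,1,0,3,0} = 2
G(24) = mex{2,4,1,2,1} = 0
G(25) = mex{0,3,4,0,2} = 1
G(n+12) = G(n) holds for n = 0,…,8 (a full window of length max(S) = 9), so the sequence is purely periodic with period 12.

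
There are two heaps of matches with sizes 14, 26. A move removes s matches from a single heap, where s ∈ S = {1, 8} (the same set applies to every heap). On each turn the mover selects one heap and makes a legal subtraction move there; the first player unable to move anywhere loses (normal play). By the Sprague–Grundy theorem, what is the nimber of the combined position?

All heaps use S = {1, 8}:
n :  0  1  2  3  4  5  6  7  8  9 10 11 12 13 14 15 16 17 18 19 20 21 22 23 24 25 26
G :  0  1  0  1  0  1  0  1  2  0  1  0  1  0  1  0  1  2  0  1  0  1  0  1  0  1  2
Heap A: G(14) = 1.
Heap B: G(26) = 2.
Combined Grundy value = 1 ⊕ 2 = 3.

3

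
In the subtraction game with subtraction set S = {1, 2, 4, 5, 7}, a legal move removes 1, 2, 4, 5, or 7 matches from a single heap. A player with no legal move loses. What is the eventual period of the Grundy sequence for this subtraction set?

3

n :  0  1  2  3  4  5  6  7  8  9 10 11 12 13 14
G :  0  1  2  0  1  2  0  1  2  0  1  2  0  1  2
G(n+3) = G(n) holds for n = 0,…,6 (a full window of length max(S) = 7), so the sequence is purely periodic with period 3.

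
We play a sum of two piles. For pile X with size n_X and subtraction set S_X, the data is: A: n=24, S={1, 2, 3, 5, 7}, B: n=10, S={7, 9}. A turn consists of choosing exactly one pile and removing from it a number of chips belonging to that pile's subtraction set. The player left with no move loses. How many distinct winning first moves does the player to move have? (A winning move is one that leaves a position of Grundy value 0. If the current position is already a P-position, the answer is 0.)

4

Pile A, S = {1, 2, 3, 5, 7}:
n :  0  1  2  3  4  5  6  7  8  9 10 11 12 13 14 15 16 17 18 19 20 21 22 23 24
G :  0  1  2  3  0  1  2  3  0  1  2  3  0  1  2  3  0  1  2  3  0  1  2  3  0
G_A(24) = 0.
Pile B, S = {7, 9}:
n :  0  1  2  3  4  5  6  7  8  9 10
G :  0  0  0  0  0  0  0  1  1  1  1
G_B(10) = 1.
Combined Grundy value = 0 ⊕ 1 = 1.
A winning move leaves total XOR = 0, i.e. changes one component's Grundy value g to g ⊕ X where X is the current total.
Pile A: need g' = 0⊕1 = 1. Options: 24−1→G=3, 24−2→G=2, 24−3→G=1, 24−5→G=3, 24−7→G=1. Hits: 2.
Pile B: need g' = 1⊕1 = 0. Options: 10−7→G=0, 10−9→G=0. Hits: 2.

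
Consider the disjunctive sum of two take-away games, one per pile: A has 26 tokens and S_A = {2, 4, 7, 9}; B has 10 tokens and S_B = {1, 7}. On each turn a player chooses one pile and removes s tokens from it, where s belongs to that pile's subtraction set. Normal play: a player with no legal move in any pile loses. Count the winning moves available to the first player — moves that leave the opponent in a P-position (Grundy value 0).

Pile A, S = {2, 4, 7, 9}:
G(0) = 0
G(1) = mex{} = 0
G(2) = mex{0} = 1
G(3) = mex{0} = 1
G(4) = mex{1,0} = 2
G(5) = mex{1,0} = 2
G(6) = mex{2,1} = 0
G(7) = mex{2,1,0} = 3
G(8) = mex{0,2,0} = 1
G(9) = mex{3,2,1,0} = 4
G(10) = mex{1,0,1,0} = 2
G(11) = mex{4,3,2,1} = 0
G(12) = mex{2,1,2,1} = 0
G(13) = mex{0,4,0,2} = 1
G(14) = mex{0,2,3,2} = 1
G(15) = mex{1,0,1,0} = 2
G(16) = mex{1,0,4,3} = 2
G(17) = mex{2,1,2,1} = 0
G(18) = mex{2,1,0,4} = 3
G(19) = mex{0,2,0,2} = 1
G(20) = mex{3,2,1,0} = 4
G(21) = mex{1,0,1,0} = 2
G(22) = mex{4,3,2,1} = 0
G(23) = mex{2,1,2,1} = 0
G(24) = mex{0,4,0,2} = 1
G(25) = mex{0,2,3,2} = 1
G(26) = mex{1,0,1,0} = 2
G_A(26) = 2.
Pile B, S = {1, 7}:
n :  0  1  2  3  4  5  6  7  8  9 10
G :  0  1  0  1  0  1  0  1  0  1  0
G_B(10) = 0.
Combined Grundy value = 2 ⊕ 0 = 2.
A winning move leaves total XOR = 0, i.e. changes one component's Grundy value g to g ⊕ X where X is the current total.
Pile A: need g' = 2⊕2 = 0. Options: 26−2→G=1, 26−4→G=0, 26−7→G=1, 26−9→G=0. Hits: 2.
Pile B: need g' = 0⊕2 = 2. Options: 10−1→G=1, 10−7→G=1. Hits: 0.

2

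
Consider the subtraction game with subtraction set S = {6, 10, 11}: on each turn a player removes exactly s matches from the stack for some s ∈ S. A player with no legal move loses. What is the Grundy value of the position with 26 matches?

G(0) = 0
G(1) = mex{} = 0
G(2) = mex{} = 0
G(3) = mex{} = 0
G(4) = mex{} = 0
G(5) = mex{} = 0
G(6) = mex{0} = 1
G(7) = mex{0} = 1
G(8) = mex{0} = 1
G(9) = mex{0} = 1
G(10) = mex{0,0} = 1
G(11) = mex{0,0,0} = 1
G(12) = mex{1,0,0} = 2
G(13) = mex{1,0,0} = 2
G(14) = mex{1,0,0} = 2
G(15) = mex{1,0,0} = 2
G(16) = mex{1,1,0} = 2
G(17) = mex{1,1,1} = 0
G(18) = mex{2,1,1} = 0
G(19) = mex{2,1,1} = 0
G(20) = mex{2,1,1} = 0
G(21) = mex{2,1,1} = 0
G(22) = mex{2,2,1} = 0
G(23) = mex{0,2,2} = 1
G(24) = mex{0,2,2} = 1
G(25) = mex{0,2,2} = 1
G(26) = mex{0,2,2} = 1

1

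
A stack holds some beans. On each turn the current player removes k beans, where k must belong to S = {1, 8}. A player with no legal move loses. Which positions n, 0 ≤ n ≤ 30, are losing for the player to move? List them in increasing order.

0, 2, 4, 6, 9, 11, 13, 15, 18, 20, 22, 24, 27, 29

n :  0  1  2  3  4  5  6  7  8  9 10 11 12 13 14 15 16 17 18 19 20 21 22 23 24 25 26 27 28 29 30
G :  0  1  0  1  0  1  0  1  2  0  1  0  1  0  1  0  1  2  0  1  0  1  0  1  0  1  2  0  1  0  1
P-positions are exactly the n with G(n) = 0.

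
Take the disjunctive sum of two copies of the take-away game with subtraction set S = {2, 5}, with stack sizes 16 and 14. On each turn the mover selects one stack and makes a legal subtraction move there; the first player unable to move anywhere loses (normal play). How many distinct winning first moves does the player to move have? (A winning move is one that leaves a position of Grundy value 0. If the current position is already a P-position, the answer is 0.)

All stacks use S = {2, 5}:
n :  0  1  2  3  4  5  6  7  8  9 10 11 12 13 14 15 16
G :  0  0  1  1  0  2  1  0  0  1  1  0  2  1  0  0  1
Stack A: G(16) = 1.
Stack B: G(14) = 0.
Combined Grundy value = 1 ⊕ 0 = 1.
A winning move leaves total XOR = 0, i.e. changes one component's Grundy value g to g ⊕ X where X is the current total.
Stack A: need g' = 1⊕1 = 0. Options: 16−2→G=0, 16−5→G=0. Hits: 2.
Stack B: need g' = 0⊕1 = 1. Options: 14−2→G=2, 14−5→G=1. Hits: 1.

3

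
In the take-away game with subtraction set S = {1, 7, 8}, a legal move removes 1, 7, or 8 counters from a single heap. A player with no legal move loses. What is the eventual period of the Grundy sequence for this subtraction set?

n :  0  1  2  3  4  5  6  7  8  9 10 11 12 13 14 15 16 17 18 19 20 21 22 23 24 25 26 27 28 29 30 31
G :  0  1  0  1  0  1  0  1  2  3  2  3  2  3  2  0  1  0  1  0  1  0  1  2  3  2  3  2  3  2  0  1
G(n+15) = G(n) holds for n = 0,…,7 (a full window of length max(S) = 8), so the sequence is purely periodic with period 15.

15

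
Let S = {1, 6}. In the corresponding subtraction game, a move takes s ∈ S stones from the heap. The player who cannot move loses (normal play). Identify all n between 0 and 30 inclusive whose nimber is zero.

n :  0  1  2  3  4  5  6  7  8  9 10 11 12 13 14 15 16 17 18 19 20 21 22 23 24 25 26 27 28 29 30
G :  0  1  0  1  0  1  2  0  1  0  1  0  1  2  0  1  0  1  0  1  2  0  1  0  1  0  1  2  0  1  0
P-positions are exactly the n with G(n) = 0.

0, 2, 4, 7, 9, 11, 14, 16, 18, 21, 23, 25, 28, 30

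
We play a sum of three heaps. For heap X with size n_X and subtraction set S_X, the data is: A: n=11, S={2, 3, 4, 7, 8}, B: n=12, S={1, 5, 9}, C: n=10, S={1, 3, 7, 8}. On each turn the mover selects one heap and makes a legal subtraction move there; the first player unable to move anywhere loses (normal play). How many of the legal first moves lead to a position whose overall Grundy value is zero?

Heap A, S = {2, 3, 4, 7, 8}:
G(0) = 0
G(1) = mex{} = 0
G(2) = mex{0} = 1
G(3) = mex{0,0} = 1
G(4) = mex{1,0,0} = 2
G(5) = mex{1,1,0} = 2
G(6) = mex{2,1,1} = 0
G(7) = mex{2,2,1,0} = 3
G(8) = mex{0,2,2,0,0} = 1
G(9) = mex{3,0,2,1,0} = 4
G(10) = mex{1,3,0,1,1} = 2
G(11) = mex{4,1,3,2,1} = 0
G_A(11) = 0.
Heap B, S = {1, 5, 9}:
n :  0  1  2  3  4  5  6  7  8  9 10 11 12
G :  0  1  0  1  0  1  0  1  0  1  0  1  0
G_B(12) = 0.
Heap C, S = {1, 3, 7, 8}:
G(0) = 0
G(1) = mex{0} = 1
G(2) = mex{1} = 0
G(3) = mex{0,0} = 1
G(4) = mex{1,1} = 0
G(5) = mex{0,0} = 1
G(6) = mex{1,1} = 0
G(7) = mex{0,0,0} = 1
G(8) = mex{1,1,1,0} = 2
G(9) = mex{2,0,0,1} = 3
G(10) = mex{3,1,1,0} = 2
G_C(10) = 2.
Combined Grundy value = 0 ⊕ 0 ⊕ 2 = 2.
A winning move leaves total XOR = 0, i.e. changes one component's Grundy value g to g ⊕ X where X is the current total.
Heap A: need g' = 0⊕2 = 2. Options: 11−2→G=4, 11−3→G=1, 11−4→G=3, 11−7→G=2, 11−8→G=1. Hits: 1.
Heap B: need g' = 0⊕2 = 2. Options: 12−1→G=1, 12−5→G=1, 12−9→G=1. Hits: 0.
Heap C: need g' = 2⊕2 = 0. Options: 10−1→G=3, 10−3→G=1, 10−7→G=1, 10−8→G=0. Hits: 1.

2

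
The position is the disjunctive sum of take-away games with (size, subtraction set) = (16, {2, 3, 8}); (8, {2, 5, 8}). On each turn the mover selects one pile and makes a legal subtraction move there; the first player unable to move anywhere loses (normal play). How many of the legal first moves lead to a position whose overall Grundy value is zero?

2

Pile A, S = {2, 3, 8}:
G(0) = 0
G(1) = mex{} = 0
G(2) = mex{0} = 1
G(3) = mex{0,0} = 1
G(4) = mex{1,0} = 2
G(5) = mex{1,1} = 0
G(6) = mex{2,1} = 0
G(7) = mex{0,2} = 1
G(8) = mex{0,0,0} = 1
G(9) = mex{1,0,0} = 2
G(10) = mex{1,1,1} = 0
G(11) = mex{2,1,1} = 0
G(12) = mex{0,2,2} = 1
G(13) = mex{0,0,0} = 1
G(14) = mex{1,0,0} = 2
G(15) = mex{1,1,1} = 0
G(16) = mex{2,1,1} = 0
G_A(16) = 0.
Pile B, S = {2, 5, 8}:
G(0) = 0
G(1) = mex{} = 0
G(2) = mex{0} = 1
G(3) = mex{0} = 1
G(4) = mex{1} = 0
G(5) = mex{1,0} = 2
G(6) = mex{0,0} = 1
G(7) = mex{2,1} = 0
G(8) = mex{1,1,0} = 2
G_B(8) = 2.
Combined Grundy value = 0 ⊕ 2 = 2.
A winning move leaves total XOR = 0, i.e. changes one component's Grundy value g to g ⊕ X where X is the current total.
Pile A: need g' = 0⊕2 = 2. Options: 16−2→G=2, 16−3→G=1, 16−8→G=1. Hits: 1.
Pile B: need g' = 2⊕2 = 0. Options: 8−2→G=1, 8−5→G=1, 8−8→G=0. Hits: 1.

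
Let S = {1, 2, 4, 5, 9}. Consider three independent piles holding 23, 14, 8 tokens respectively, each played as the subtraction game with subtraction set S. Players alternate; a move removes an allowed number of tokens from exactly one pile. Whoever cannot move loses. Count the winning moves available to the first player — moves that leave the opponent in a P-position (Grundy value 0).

1

All piles use S = {1, 2, 4, 5, 9}:
G(0) = 0
G(1) = mex{0} = 1
G(2) = mex{1,0} = 2
G(3) = mex{2,1} = 0
G(4) = mex{0,2,0} = 1
G(5) = mex{1,0,1,0} = 2
G(6) = mex{2,1,2,1} = 0
G(7) = mex{0,2,0,2} = 1
G(8) = mex{1,0,1,0} = 2
G(9) = mex{2,1,2,1,0} = 3
G(10) = mex{3,2,0,2,1} = 4
G(11) = mex{4,3,1,0,2} = 5
G(12) = mex{5,4,2,1,0} = 3
G(13) = mex{3,5,3,2,1} = 0
G(14) = mex{0,3,4,3,2} = 1
G(15) = mex{1,0,5,4,0} = 2
G(16) = mex{2,1,3,5,1} = 0
G(17) = mex{0,2,0,3,2} = 1
G(18) = mex{1,0,1,0,3} = 2
G(19) = mex{2,1,2,1,4} = 0
G(20) = mex{0,2,0,2,5} = 1
G(21) = mex{1,0,1,0,3} = 2
G(22) = mex{2,1,2,1,0} = 3
G(23) = mex{3,2,0,2,1} = 4
Pile A: G(23) = 4.
Pile B: G(14) = 1.
Pile C: G(8) = 2.
Combined Grundy value = 4 ⊕ 1 ⊕ 2 = 7.
A winning move leaves total XOR = 0, i.e. changes one component's Grundy value g to g ⊕ X where X is the current total.
Pile A: need g' = 4⊕7 = 3. Options: 23−1→G=3, 23−2→G=2, 23−4→G=0, 23−5→G=2, 23−9→G=1. Hits: 1.
Pile B: need g' = 1⊕7 = 6. Options: 14−1→G=0, 14−2→G=3, 14−4→G=4, 14−5→G=3, 14−9→G=2. Hits: 0.
Pile C: need g' = 2⊕7 = 5. Options: 8−1→G=1, 8−2→G=0, 8−4→G=1, 8−5→G=0. Hits: 0.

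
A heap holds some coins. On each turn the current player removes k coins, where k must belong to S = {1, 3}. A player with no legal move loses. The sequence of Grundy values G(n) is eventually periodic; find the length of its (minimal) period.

2

G(0) = 0
G(1) = mex{0} = 1
G(2) = mex{1} = 0
G(3) = mex{0,0} = 1
G(4) = mex{1,1} = 0
G(5) = mex{0,0} = 1
G(6) = mex{1,1} = 0
G(7) = mex{0,0} = 1
G(8) = mex{1,1} = 0
G(9) = mex{0,0} = 1
G(10) = mex{1,1} = 0
G(11) = mex{0,0} = 1
G(12) = mex{1,1} = 0
G(13) = mex{0,0} = 1
G(14) = mex{1,1} = 0
G(n+2) = G(n) holds for n = 0,…,2 (a full window of length max(S) = 3), so the sequence is purely periodic with period 2.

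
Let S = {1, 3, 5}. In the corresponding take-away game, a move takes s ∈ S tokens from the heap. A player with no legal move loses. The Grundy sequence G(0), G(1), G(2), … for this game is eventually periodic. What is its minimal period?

G(0) = 0
G(1) = mex{0} = 1
G(2) = mex{1} = 0
G(3) = mex{0,0} = 1
G(4) = mex{1,1} = 0
G(5) = mex{0,0,0} = 1
G(6) = mex{1,1,1} = 0
G(7) = mex{0,0,0} = 1
G(8) = mex{1,1,1} = 0
G(9) = mex{0,0,0} = 1
G(10) = mex{1,1,1} = 0
G(11) = mex{0,0,0} = 1
G(12) = mex{1,1,1} = 0
G(13) = mex{0,0,0} = 1
G(14) = mex{1,1,1} = 0
G(n+2) = G(n) holds for n = 0,…,4 (a full window of length max(S) = 5), so the sequence is purely periodic with period 2.

2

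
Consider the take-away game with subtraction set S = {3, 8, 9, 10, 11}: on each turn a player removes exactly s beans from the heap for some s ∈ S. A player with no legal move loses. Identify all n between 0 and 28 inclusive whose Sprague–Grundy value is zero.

n :  0  1  2  3  4  5  6  7  8  9 10 11 12 13 14 15 16 17 18 19 20 21 22 23 24 25 26 27 28
G :  0  0  0  1  1  1  0  0  2  1  1  3  2  2  2  3  3  3  4  0  0  0  1  1  1  0  0  2  1
P-positions are exactly the n with G(n) = 0.

0, 1, 2, 6, 7, 19, 20, 21, 25, 26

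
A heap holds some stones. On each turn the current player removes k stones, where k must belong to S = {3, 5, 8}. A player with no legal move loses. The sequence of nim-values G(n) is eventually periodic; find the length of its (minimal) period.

11

G(0) = 0
G(1) = mex{} = 0
G(2) = mex{} = 0
G(3) = mex{0} = 1
G(4) = mex{0} = 1
G(5) = mex{0,0} = 1
G(6) = mex{1,0} = 2
G(7) = mex{1,0} = 2
G(8) = mex{1,1,0} = 2
G(9) = mex{2,1,0} = 3
G(10) = mex{2,1,0} = 3
G(11) = mex{2,2,1} = 0
G(12) = mex{3,2,1} = 0
G(13) = mex{3,2,1} = 0
G(14) = mex{0,3,2} = 1
G(15) = mex{0,3,2} = 1
G(16) = mex{0,0,2} = 1
G(17) = mex{1,0,3} = 2
G(18) = mex{1,0,3} = 2
G(19) = mex{1,1,0} = 2
G(20) = mex{2,1,0} = 3
G(21) = mex{2,1,0} = 3
G(22) = mex{2,2,1} = 0
G(23) = mex{3,2,1} = 0
G(n+11) = G(n) holds for n = 0,…,7 (a full window of length max(S) = 8), so the sequence is purely periodic with period 11.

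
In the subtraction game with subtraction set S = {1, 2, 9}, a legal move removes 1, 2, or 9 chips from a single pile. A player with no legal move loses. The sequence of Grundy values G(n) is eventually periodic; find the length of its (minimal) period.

n :  0  1  2  3  4  5  6  7  8  9 10 11 12 13 14 15 16 17 18 19 20 21
G :  0  1  2  0  1  2  0  1  2  3  0  1  2  0  1  2  0  1  2  3  0  1
G(n+10) = G(n) holds for n = 0,…,8 (a full window of length max(S) = 9), so the sequence is purely periodic with period 10.

10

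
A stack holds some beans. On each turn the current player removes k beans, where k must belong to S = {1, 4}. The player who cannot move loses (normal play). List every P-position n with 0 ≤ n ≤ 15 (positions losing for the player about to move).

0, 2, 5, 7, 10, 12, 15

n :  0  1  2  3  4  5  6  7  8  9 10 11 12 13 14 15
G :  0  1  0  1  2  0  1  0  1  2  0  1  0  1  2  0
P-positions are exactly the n with G(n) = 0.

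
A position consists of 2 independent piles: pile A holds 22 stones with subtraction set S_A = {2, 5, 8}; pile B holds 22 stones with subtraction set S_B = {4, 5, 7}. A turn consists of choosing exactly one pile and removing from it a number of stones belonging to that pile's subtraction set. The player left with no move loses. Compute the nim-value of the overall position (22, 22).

1

Pile A, S = {2, 5, 8}:
G(0) = 0
G(1) = mex{} = 0
G(2) = mex{0} = 1
G(3) = mex{0} = 1
G(4) = mex{1} = 0
G(5) = mex{1,0} = 2
G(6) = mex{0,0} = 1
G(7) = mex{2,1} = 0
G(8) = mex{1,1,0} = 2
G(9) = mex{0,0,0} = 1
G(10) = mex{2,2,1} = 0
G(11) = mex{1,1,1} = 0
G(12) = mex{0,0,0} = 1
G(13) = mex{0,2,2} = 1
G(14) = mex{1,1,1} = 0
G(15) = mex{1,0,0} = 2
G(16) = mex{0,0,2} = 1
G(17) = mex{2,1,1} = 0
G(18) = mex{1,1,0} = 2
G(19) = mex{0,0,0} = 1
G(20) = mex{2,2,1} = 0
G(21) = mex{1,1,1} = 0
G(22) = mex{0,0,0} = 1
G_A(22) = 1.
Pile B, S = {4, 5, 7}:
n :  0  1  2  3  4  5  6  7  8  9 10 11 12 13 14 15 16 17 18 19 20 21 22
G :  0  0  0  0  1  1  1  1  2  2  2  0  0  0  0  1  1  1  1  2  2  2  0
G_B(22) = 0.
Combined Grundy value = 1 ⊕ 0 = 1.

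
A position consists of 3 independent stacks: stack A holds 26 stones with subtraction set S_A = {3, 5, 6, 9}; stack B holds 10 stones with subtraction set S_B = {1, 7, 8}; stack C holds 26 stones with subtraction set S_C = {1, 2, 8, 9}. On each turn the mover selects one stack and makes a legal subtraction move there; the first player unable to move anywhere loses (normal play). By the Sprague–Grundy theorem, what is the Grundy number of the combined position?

2

Stack A, S = {3, 5, 6, 9}:
G(0) = 0
G(1) = mex{} = 0
G(2) = mex{} = 0
G(3) = mex{0} = 1
G(4) = mex{0} = 1
G(5) = mex{0,0} = 1
G(6) = mex{1,0,0} = 2
G(7) = mex{1,0,0} = 2
G(8) = mex{1,1,0} = 2
G(9) = mex{2,1,1,0} = 3
G(10) = mex{2,1,1,0} = 3
G(11) = mex{2,2,1,0} = 3
G(12) = mex{3,2,2,1} = 0
G(13) = mex{3,2,2,1} = 0
G(14) = mex{3,3,2,1} = 0
G(15) = mex{0,3,3,2} = 1
G(16) = mex{0,3,3,2} = 1
G(17) = mex{0,0,3,2} = 1
G(18) = mex{1,0,0,3} = 2
G(19) = mex{1,0,0,3} = 2
G(20) = mex{1,1,0,3} = 2
G(21) = mex{2,1,1,0} = 3
G(22) = mex{2,1,1,0} = 3
G(23) = mex{2,2,1,0} = 3
G(24) = mex{3,2,2,1} = 0
G(25) = mex{3,2,2,1} = 0
G(26) = mex{3,3,2,1} = 0
G_A(26) = 0.
Stack B, S = {1, 7, 8}:
G(0) = 0
G(1) = mex{0} = 1
G(2) = mex{1} = 0
G(3) = mex{0} = 1
G(4) = mex{1} = 0
G(5) = mex{0} = 1
G(6) = mex{1} = 0
G(7) = mex{0,0} = 1
G(8) = mex{1,1,0} = 2
G(9) = mex{2,0,1} = 3
G(10) = mex{3,1,0} = 2
G_B(10) = 2.
Stack C, S = {1, 2, 8, 9}:
G(0) = 0
G(1) = mex{0} = 1
G(2) = mex{1,0} = 2
G(3) = mex{2,1} = 0
G(4) = mex{0,2} = 1
G(5) = mex{1,0} = 2
G(6) = mex{2,1} = 0
G(7) = mex{0,2} = 1
G(8) = mex{1,0,0} = 2
G(9) = mex{2,1,1,0} = 3
G(10) = mex{3,2,2,1} = 0
G(11) = mex{0,3,0,2} = 1
G(12) = mex{1,0,1,0} = 2
G(13) = mex{2,1,2,1} = 0
G(14) = mex{0,2,0,2} = 1
G(15) = mex{1,0,1,0} = 2
G(16) = mex{2,1,2,1} = 0
G(17) = mex{0,2,3,2} = 1
G(18) = mex{1,0,0,3} = 2
G(19) = mex{2,1,1,0} = 3
G(20) = mex{3,2,2,1} = 0
G(21) = mex{0,3,0,2} = 1
G(22) = mex{1,0,1,0} = 2
G(23) = mex{2,1,2,1} = 0
G(24) = mex{0,2,0,2} = 1
G(25) = mex{1,0,1,0} = 2
G(26) = mex{2,1,2,1} = 0
G_C(26) = 0.
Combined Grundy value = 0 ⊕ 2 ⊕ 0 = 2.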